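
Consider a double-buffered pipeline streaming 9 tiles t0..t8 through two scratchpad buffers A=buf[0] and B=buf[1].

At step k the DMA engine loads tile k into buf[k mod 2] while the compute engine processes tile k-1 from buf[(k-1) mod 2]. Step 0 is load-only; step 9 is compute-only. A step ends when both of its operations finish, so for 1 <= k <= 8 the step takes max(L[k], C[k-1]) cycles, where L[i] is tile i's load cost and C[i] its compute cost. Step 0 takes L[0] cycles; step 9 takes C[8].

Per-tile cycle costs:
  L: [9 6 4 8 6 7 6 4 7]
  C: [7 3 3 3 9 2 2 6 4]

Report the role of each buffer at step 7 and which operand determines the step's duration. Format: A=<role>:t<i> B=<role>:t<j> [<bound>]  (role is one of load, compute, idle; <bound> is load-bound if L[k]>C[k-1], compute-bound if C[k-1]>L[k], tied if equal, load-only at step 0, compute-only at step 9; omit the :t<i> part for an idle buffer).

step 0: L[0]=9 → dur=9, Σ=9 | A=load:t0 B=idle [load-only]
step 1: L[1]=6 C[0]=7 → dur=7, Σ=16 | A=compute:t0 B=load:t1 [compute-bound]
step 2: L[2]=4 C[1]=3 → dur=4, Σ=20 | A=load:t2 B=compute:t1 [load-bound]
step 3: L[3]=8 C[2]=3 → dur=8, Σ=28 | A=compute:t2 B=load:t3 [load-bound]
step 4: L[4]=6 C[3]=3 → dur=6, Σ=34 | A=load:t4 B=compute:t3 [load-bound]
step 5: L[5]=7 C[4]=9 → dur=9, Σ=43 | A=compute:t4 B=load:t5 [compute-bound]
step 6: L[6]=6 C[5]=2 → dur=6, Σ=49 | A=load:t6 B=compute:t5 [load-bound]
step 7: L[7]=4 C[6]=2 → dur=4, Σ=53 | A=compute:t6 B=load:t7 [load-bound]
step 8: L[8]=7 C[7]=6 → dur=7, Σ=60 | A=load:t8 B=compute:t7 [load-bound]
step 9: C[8]=4 → dur=4, Σ=64 | A=compute:t8 B=idle [compute-only]

step 7: A=compute:t6 B=load:t7 [load-bound]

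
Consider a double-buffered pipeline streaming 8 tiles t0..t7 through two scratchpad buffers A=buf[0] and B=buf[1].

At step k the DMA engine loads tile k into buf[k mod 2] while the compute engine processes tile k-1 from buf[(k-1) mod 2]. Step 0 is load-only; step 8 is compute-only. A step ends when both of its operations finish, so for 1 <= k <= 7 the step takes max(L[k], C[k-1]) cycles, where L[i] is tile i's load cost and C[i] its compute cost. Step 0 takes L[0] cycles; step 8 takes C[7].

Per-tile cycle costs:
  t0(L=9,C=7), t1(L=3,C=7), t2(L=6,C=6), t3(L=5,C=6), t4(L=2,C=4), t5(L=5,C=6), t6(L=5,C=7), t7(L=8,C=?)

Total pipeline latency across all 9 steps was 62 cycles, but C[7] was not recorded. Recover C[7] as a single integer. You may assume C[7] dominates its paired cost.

C[7] = 8

step 0 | dur = L[0]=9 = 9
step 1 | dur = max(L[1]=3, C[0]=7) = 7
step 2 | dur = max(L[2]=6, C[1]=7) = 7
step 3 | dur = max(L[3]=5, C[2]=6) = 6
step 4 | dur = max(L[4]=2, C[3]=6) = 6
step 5 | dur = max(L[5]=5, C[4]=4) = 5
step 6 | dur = max(L[6]=5, C[5]=6) = 6
step 7 | dur = max(L[7]=8, C[6]=7) = 8
step 8 | dur = C[7]=? = C[7]  (unknown; binding)
sum of known step durations = 54
dur[8] = total - known = 62 - 54 = 8
C[7] is the binding max in step 8, so C[7] = dur[8] = 8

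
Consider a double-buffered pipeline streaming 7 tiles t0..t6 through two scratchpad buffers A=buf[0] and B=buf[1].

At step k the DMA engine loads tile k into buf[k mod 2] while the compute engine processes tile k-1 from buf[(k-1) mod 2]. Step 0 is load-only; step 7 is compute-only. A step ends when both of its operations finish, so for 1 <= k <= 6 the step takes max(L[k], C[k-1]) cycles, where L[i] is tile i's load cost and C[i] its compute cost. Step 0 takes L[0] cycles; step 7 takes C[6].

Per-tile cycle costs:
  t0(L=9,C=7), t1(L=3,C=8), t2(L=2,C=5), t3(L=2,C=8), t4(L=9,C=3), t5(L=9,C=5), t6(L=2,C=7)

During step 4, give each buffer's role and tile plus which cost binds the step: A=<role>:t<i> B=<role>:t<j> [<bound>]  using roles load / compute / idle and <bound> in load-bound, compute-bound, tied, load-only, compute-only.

  0. 9=9c; end=9; A:t0 B:-
  1. max(3,7)=7c; end=16; A:t0 B:t1
  2. max(2,8)=8c; end=24; A:t2 B:t1
  3. max(2,5)=5c; end=29; A:t2 B:t3
  4. max(9,8)=9c; end=38; A:t4 B:t3
  5. max(9,3)=9c; end=47; A:t4 B:t5
  6. max(2,5)=5c; end=52; A:t6 B:t5
  7. 7=7c; end=59; A:t6 B:t5

step 4: A=load:t4 B=compute:t3 [load-bound]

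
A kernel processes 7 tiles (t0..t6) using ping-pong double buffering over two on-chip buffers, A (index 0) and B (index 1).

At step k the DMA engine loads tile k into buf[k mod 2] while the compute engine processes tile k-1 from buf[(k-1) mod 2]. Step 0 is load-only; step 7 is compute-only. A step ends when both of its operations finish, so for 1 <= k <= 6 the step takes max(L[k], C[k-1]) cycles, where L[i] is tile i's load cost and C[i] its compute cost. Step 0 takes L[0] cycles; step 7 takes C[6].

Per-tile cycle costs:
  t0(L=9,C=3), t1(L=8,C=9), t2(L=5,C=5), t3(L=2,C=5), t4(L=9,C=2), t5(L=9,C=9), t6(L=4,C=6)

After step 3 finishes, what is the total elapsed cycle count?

end_cycle[3] = 31

step 0: L[0]=9 → dur=9, Σ=9 | A=load:t0 B=idle [load-only]
step 1: L[1]=8 C[0]=3 → dur=8, Σ=17 | A=compute:t0 B=load:t1 [load-bound]
step 2: L[2]=5 C[1]=9 → dur=9, Σ=26 | A=load:t2 B=compute:t1 [compute-bound]
step 3: L[3]=2 C[2]=5 → dur=5, Σ=31 | A=compute:t2 B=load:t3 [compute-bound]
step 4: L[4]=9 C[3]=5 → dur=9, Σ=40 | A=load:t4 B=compute:t3 [load-bound]
step 5: L[5]=9 C[4]=2 → dur=9, Σ=49 | A=compute:t4 B=load:t5 [load-bound]
step 6: L[6]=4 C[5]=9 → dur=9, Σ=58 | A=load:t6 B=compute:t5 [compute-bound]
step 7: C[6]=6 → dur=6, Σ=64 | A=compute:t6 B=idle [compute-only]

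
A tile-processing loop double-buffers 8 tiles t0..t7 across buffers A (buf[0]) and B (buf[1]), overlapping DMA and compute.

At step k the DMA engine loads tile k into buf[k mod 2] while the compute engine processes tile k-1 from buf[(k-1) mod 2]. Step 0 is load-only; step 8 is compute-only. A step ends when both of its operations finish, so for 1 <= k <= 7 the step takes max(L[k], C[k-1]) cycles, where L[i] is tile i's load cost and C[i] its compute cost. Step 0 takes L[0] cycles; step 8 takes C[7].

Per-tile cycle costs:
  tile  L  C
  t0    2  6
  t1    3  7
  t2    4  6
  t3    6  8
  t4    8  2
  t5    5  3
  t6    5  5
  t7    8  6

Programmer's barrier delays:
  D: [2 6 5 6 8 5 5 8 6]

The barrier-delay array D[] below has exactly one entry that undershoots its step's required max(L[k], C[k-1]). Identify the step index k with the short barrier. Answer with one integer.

k=0 barrier L[0]=2→2c, D[0]=2 ok
k=1 barrier max(L[1]=3,C[0]=6)→6c, D[1]=6 ok
k=2 barrier max(L[2]=4,C[1]=7)→7c, D[2]=5 SHORT
k=3 barrier max(L[3]=6,C[2]=6)→6c, D[3]=6 ok
k=4 barrier max(L[4]=8,C[3]=8)→8c, D[4]=8 ok
k=5 barrier max(L[5]=5,C[4]=2)→5c, D[5]=5 ok
k=6 barrier max(L[6]=5,C[5]=3)→5c, D[6]=5 ok
k=7 barrier max(L[7]=8,C[6]=5)→8c, D[7]=8 ok
k=8 barrier C[7]=6→6c, D[8]=6 ok

hazard at step 2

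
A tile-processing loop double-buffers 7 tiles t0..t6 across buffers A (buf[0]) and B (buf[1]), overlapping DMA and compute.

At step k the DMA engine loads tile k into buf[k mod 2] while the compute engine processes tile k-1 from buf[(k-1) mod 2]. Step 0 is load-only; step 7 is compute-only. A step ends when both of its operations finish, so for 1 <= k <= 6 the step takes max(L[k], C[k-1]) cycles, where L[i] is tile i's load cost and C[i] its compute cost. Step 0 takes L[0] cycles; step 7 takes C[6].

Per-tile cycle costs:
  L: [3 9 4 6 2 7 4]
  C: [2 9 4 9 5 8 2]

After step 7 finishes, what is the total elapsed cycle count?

[0] DMA t0→A (3c) ∥ CU idle ⇒ 3c, clock 3
[1] DMA t1→B (9c) ∥ CU A:t0 (2c) ⇒ 9c, clock 12
[2] DMA t2→A (4c) ∥ CU B:t1 (9c) ⇒ 9c, clock 21
[3] DMA t3→B (6c) ∥ CU A:t2 (4c) ⇒ 6c, clock 27
[4] DMA t4→A (2c) ∥ CU B:t3 (9c) ⇒ 9c, clock 36
[5] DMA t5→B (7c) ∥ CU A:t4 (5c) ⇒ 7c, clock 43
[6] DMA t6→A (4c) ∥ CU B:t5 (8c) ⇒ 8c, clock 51
[7] DMA idle ∥ CU A:t6 (2c) ⇒ 2c, clock 53

end_cycle[7] = 53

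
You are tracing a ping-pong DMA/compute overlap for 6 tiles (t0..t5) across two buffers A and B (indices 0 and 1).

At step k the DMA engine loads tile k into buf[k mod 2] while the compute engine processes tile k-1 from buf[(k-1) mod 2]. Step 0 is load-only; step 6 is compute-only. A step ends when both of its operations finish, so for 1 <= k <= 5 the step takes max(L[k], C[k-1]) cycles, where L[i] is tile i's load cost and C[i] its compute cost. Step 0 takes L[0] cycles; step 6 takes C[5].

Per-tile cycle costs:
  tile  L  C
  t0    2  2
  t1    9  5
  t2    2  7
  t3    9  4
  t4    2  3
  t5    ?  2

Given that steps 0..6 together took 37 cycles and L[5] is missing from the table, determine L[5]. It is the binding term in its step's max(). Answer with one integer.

step 0 → dur = L[0]=2 = 2
step 1 → dur = max(L[1]=9, C[0]=2) = 9
step 2 → dur = max(L[2]=2, C[1]=5) = 5
step 3 → dur = max(L[3]=9, C[2]=7) = 9
step 4 → dur = max(L[4]=2, C[3]=4) = 4
step 5 → dur = max(L[5]=?, C[4]=3) = L[5]  (unknown; binding)
step 6 → dur = C[5]=2 = 2
sum of known step durations = 31
dur[5] = total - known = 37 - 31 = 6
L[5] is the binding max in step 5, so L[5] = dur[5] = 6

L[5] = 6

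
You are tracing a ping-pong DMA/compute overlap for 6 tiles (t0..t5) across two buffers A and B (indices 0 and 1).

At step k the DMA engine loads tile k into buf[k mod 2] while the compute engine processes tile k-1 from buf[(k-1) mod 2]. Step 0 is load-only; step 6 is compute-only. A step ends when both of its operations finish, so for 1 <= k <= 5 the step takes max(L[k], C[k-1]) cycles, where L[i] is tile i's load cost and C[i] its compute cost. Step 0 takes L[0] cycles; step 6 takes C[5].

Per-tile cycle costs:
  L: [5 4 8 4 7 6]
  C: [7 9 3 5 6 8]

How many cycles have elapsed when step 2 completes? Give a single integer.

end_cycle[2] = 21

[0] DMA t0→A (5c) ∥ CU idle ⇒ 5c, clock 5
[1] DMA t1→B (4c) ∥ CU A:t0 (7c) ⇒ 7c, clock 12
[2] DMA t2→A (8c) ∥ CU B:t1 (9c) ⇒ 9c, clock 21
[3] DMA t3→B (4c) ∥ CU A:t2 (3c) ⇒ 4c, clock 25
[4] DMA t4→A (7c) ∥ CU B:t3 (5c) ⇒ 7c, clock 32
[5] DMA t5→B (6c) ∥ CU A:t4 (6c) ⇒ 6c, clock 38
[6] DMA idle ∥ CU B:t5 (8c) ⇒ 8c, clock 46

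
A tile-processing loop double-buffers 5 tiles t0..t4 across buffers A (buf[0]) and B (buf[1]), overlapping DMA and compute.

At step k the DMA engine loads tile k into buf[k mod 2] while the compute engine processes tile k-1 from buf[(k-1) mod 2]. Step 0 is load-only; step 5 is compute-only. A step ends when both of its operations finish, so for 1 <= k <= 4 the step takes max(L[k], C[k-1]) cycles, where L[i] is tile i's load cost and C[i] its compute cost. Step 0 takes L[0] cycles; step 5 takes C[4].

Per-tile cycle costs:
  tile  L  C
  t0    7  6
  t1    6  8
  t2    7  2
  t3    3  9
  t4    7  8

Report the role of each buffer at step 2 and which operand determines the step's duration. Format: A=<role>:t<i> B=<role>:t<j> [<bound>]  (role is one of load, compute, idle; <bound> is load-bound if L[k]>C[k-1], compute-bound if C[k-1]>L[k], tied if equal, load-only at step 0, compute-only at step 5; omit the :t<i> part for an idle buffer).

k=0 load=t0/7c comp=- wait=7 total=7
k=1 load=t1/6c comp=t0/6c wait=6 total=13
k=2 load=t2/7c comp=t1/8c wait=8 total=21
k=3 load=t3/3c comp=t2/2c wait=3 total=24
k=4 load=t4/7c comp=t3/9c wait=9 total=33
k=5 load=- comp=t4/8c wait=8 total=41

step 2: A=load:t2 B=compute:t1 [compute-bound]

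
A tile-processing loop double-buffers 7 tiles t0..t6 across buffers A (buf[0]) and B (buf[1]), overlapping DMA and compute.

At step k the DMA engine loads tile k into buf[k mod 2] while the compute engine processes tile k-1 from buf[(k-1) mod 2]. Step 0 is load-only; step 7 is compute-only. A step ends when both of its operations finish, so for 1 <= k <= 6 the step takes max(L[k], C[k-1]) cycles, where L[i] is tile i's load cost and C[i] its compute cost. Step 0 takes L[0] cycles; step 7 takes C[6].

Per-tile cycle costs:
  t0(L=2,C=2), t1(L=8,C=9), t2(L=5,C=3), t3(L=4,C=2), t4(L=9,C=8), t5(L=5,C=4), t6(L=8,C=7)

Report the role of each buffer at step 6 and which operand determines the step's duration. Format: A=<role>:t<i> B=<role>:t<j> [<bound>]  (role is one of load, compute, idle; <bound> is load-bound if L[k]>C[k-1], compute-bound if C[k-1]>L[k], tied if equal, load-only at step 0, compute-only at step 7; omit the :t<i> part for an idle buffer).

step 6: A=load:t6 B=compute:t5 [load-bound]

step 0: L[0]=2 → dur=2, Σ=2 | A=load:t0 B=idle [load-only]
step 1: L[1]=8 C[0]=2 → dur=8, Σ=10 | A=compute:t0 B=load:t1 [load-bound]
step 2: L[2]=5 C[1]=9 → dur=9, Σ=19 | A=load:t2 B=compute:t1 [compute-bound]
step 3: L[3]=4 C[2]=3 → dur=4, Σ=23 | A=compute:t2 B=load:t3 [load-bound]
step 4: L[4]=9 C[3]=2 → dur=9, Σ=32 | A=load:t4 B=compute:t3 [load-bound]
step 5: L[5]=5 C[4]=8 → dur=8, Σ=40 | A=compute:t4 B=load:t5 [compute-bound]
step 6: L[6]=8 C[5]=4 → dur=8, Σ=48 | A=load:t6 B=compute:t5 [load-bound]
step 7: C[6]=7 → dur=7, Σ=55 | A=compute:t6 B=idle [compute-only]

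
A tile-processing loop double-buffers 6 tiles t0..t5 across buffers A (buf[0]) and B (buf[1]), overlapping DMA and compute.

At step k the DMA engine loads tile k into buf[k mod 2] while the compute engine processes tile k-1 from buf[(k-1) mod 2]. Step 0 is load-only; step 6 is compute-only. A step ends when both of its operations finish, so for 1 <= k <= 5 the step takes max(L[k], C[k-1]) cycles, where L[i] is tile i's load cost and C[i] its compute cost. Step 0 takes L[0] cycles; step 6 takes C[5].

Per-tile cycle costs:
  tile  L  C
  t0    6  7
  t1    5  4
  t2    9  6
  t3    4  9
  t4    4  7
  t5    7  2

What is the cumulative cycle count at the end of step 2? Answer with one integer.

step 0: L[0]=6 → dur=6, Σ=6 | A=load:t0 B=idle [load-only]
step 1: L[1]=5 C[0]=7 → dur=7, Σ=13 | A=compute:t0 B=load:t1 [compute-bound]
step 2: L[2]=9 C[1]=4 → dur=9, Σ=22 | A=load:t2 B=compute:t1 [load-bound]
step 3: L[3]=4 C[2]=6 → dur=6, Σ=28 | A=compute:t2 B=load:t3 [compute-bound]
step 4: L[4]=4 C[3]=9 → dur=9, Σ=37 | A=load:t4 B=compute:t3 [compute-bound]
step 5: L[5]=7 C[4]=7 → dur=7, Σ=44 | A=compute:t4 B=load:t5 [tied]
step 6: C[5]=2 → dur=2, Σ=46 | A=idle B=compute:t5 [compute-only]

end_cycle[2] = 22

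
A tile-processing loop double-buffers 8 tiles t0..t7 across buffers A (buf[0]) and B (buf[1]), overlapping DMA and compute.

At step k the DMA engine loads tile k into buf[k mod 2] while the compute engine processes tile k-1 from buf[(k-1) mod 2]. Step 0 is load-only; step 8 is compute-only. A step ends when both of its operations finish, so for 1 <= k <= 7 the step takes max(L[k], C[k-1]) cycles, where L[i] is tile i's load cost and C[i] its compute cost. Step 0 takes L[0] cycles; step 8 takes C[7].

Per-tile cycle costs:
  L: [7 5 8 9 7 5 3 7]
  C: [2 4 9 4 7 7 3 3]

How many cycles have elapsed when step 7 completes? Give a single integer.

end_cycle[7] = 57

  0. 7=7c; end=7; A:t0 B:-
  1. max(5,2)=5c; end=12; A:t0 B:t1
  2. max(8,4)=8c; end=20; A:t2 B:t1
  3. max(9,9)=9c; end=29; A:t2 B:t3
  4. max(7,4)=7c; end=36; A:t4 B:t3
  5. max(5,7)=7c; end=43; A:t4 B:t5
  6. max(3,7)=7c; end=50; A:t6 B:t5
  7. max(7,3)=7c; end=57; A:t6 B:t7
  8. 3=3c; end=60; A:t6 B:t7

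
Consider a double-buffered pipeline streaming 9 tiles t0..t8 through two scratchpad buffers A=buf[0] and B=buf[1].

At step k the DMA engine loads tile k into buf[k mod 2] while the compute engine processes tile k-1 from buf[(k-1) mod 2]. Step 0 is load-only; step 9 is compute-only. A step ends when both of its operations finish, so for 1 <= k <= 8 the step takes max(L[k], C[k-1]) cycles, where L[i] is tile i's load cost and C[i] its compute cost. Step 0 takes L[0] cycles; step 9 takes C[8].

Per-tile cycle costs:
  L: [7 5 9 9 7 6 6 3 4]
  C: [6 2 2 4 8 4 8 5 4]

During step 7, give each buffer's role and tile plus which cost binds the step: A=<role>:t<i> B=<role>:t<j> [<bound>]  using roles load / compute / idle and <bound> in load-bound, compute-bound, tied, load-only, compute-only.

step 0: L[0]=7 → dur=7, Σ=7 | A=load:t0 B=idle [load-only]
step 1: L[1]=5 C[0]=6 → dur=6, Σ=13 | A=compute:t0 B=load:t1 [compute-bound]
step 2: L[2]=9 C[1]=2 → dur=9, Σ=22 | A=load:t2 B=compute:t1 [load-bound]
step 3: L[3]=9 C[2]=2 → dur=9, Σ=31 | A=compute:t2 B=load:t3 [load-bound]
step 4: L[4]=7 C[3]=4 → dur=7, Σ=38 | A=load:t4 B=compute:t3 [load-bound]
step 5: L[5]=6 C[4]=8 → dur=8, Σ=46 | A=compute:t4 B=load:t5 [compute-bound]
step 6: L[6]=6 C[5]=4 → dur=6, Σ=52 | A=load:t6 B=compute:t5 [load-bound]
step 7: L[7]=3 C[6]=8 → dur=8, Σ=60 | A=compute:t6 B=load:t7 [compute-bound]
step 8: L[8]=4 C[7]=5 → dur=5, Σ=65 | A=load:t8 B=compute:t7 [compute-bound]
step 9: C[8]=4 → dur=4, Σ=69 | A=compute:t8 B=idle [compute-only]

step 7: A=compute:t6 B=load:t7 [compute-bound]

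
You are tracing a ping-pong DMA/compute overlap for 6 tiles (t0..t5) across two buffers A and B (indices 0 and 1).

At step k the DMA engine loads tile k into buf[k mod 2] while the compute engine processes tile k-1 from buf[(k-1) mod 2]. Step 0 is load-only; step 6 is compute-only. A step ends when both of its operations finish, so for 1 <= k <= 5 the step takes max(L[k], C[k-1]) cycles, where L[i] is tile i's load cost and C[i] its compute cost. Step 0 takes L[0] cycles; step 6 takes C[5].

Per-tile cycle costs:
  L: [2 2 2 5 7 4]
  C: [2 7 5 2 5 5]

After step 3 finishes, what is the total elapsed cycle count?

end_cycle[3] = 16

k=0 load=t0/2c comp=- wait=2 total=2
k=1 load=t1/2c comp=t0/2c wait=2 total=4
k=2 load=t2/2c comp=t1/7c wait=7 total=11
k=3 load=t3/5c comp=t2/5c wait=5 total=16
k=4 load=t4/7c comp=t3/2c wait=7 total=23
k=5 load=t5/4c comp=t4/5c wait=5 total=28
k=6 load=- comp=t5/5c wait=5 total=33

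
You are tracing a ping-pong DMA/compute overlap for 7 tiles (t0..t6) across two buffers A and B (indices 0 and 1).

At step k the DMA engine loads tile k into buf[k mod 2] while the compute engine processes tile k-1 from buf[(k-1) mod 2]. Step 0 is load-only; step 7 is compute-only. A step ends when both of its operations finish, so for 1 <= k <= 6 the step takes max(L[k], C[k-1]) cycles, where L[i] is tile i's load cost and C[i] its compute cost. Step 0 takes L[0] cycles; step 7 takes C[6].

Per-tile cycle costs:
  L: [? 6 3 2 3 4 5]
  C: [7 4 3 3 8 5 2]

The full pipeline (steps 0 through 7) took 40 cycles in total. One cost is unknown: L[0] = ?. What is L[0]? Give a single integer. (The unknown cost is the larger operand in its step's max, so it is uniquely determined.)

step 0 | dur = L[0]=? = L[0]  (unknown; binding)
step 1 | dur = max(L[1]=6, C[0]=7) = 7
step 2 | dur = max(L[2]=3, C[1]=4) = 4
step 3 | dur = max(L[3]=2, C[2]=3) = 3
step 4 | dur = max(L[4]=3, C[3]=3) = 3
step 5 | dur = max(L[5]=4, C[4]=8) = 8
step 6 | dur = max(L[6]=5, C[5]=5) = 5
step 7 | dur = C[6]=2 = 2
sum of known step durations = 32
dur[0] = total - known = 40 - 32 = 8
L[0] is the binding max in step 0, so L[0] = dur[0] = 8

L[0] = 8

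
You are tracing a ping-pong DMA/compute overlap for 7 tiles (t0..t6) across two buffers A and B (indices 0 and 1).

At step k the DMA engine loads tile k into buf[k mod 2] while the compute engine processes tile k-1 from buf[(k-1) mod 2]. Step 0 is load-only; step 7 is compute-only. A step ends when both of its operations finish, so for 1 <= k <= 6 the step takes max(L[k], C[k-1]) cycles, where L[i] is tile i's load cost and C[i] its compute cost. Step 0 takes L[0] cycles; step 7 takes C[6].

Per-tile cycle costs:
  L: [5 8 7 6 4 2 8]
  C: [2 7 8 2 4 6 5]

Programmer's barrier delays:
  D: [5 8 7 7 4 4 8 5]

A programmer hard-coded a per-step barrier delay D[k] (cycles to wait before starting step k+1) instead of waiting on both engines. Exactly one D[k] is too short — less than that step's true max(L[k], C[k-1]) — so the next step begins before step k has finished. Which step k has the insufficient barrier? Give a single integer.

hazard at step 3

k=0 barrier L[0]=5→5c, D[0]=5 ok
k=1 barrier max(L[1]=8,C[0]=2)→8c, D[1]=8 ok
k=2 barrier max(L[2]=7,C[1]=7)→7c, D[2]=7 ok
k=3 barrier max(L[3]=6,C[2]=8)→8c, D[3]=7 SHORT
k=4 barrier max(L[4]=4,C[3]=2)→4c, D[4]=4 ok
k=5 barrier max(L[5]=2,C[4]=4)→4c, D[5]=4 ok
k=6 barrier max(L[6]=8,C[5]=6)→8c, D[6]=8 ok
k=7 barrier C[6]=5→5c, D[7]=5 ok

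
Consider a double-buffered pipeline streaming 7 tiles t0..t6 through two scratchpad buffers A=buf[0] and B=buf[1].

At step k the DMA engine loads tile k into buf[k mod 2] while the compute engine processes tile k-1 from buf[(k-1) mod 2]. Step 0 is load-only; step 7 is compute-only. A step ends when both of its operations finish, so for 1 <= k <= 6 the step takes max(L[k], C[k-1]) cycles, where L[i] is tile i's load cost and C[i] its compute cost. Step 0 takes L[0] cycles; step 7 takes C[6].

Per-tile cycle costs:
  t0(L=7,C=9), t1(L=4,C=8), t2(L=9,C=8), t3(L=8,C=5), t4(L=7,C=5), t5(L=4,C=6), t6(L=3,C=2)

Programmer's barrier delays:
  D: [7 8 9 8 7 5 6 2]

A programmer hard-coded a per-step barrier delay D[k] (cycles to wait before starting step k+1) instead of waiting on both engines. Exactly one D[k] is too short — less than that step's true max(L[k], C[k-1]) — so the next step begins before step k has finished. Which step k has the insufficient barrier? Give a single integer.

k=0 barrier L[0]=7→7c, D[0]=7 ok
k=1 barrier max(L[1]=4,C[0]=9)→9c, D[1]=8 SHORT
k=2 barrier max(L[2]=9,C[1]=8)→9c, D[2]=9 ok
k=3 barrier max(L[3]=8,C[2]=8)→8c, D[3]=8 ok
k=4 barrier max(L[4]=7,C[3]=5)→7c, D[4]=7 ok
k=5 barrier max(L[5]=4,C[4]=5)→5c, D[5]=5 ok
k=6 barrier max(L[6]=3,C[5]=6)→6c, D[6]=6 ok
k=7 barrier C[6]=2→2c, D[7]=2 ok

hazard at step 1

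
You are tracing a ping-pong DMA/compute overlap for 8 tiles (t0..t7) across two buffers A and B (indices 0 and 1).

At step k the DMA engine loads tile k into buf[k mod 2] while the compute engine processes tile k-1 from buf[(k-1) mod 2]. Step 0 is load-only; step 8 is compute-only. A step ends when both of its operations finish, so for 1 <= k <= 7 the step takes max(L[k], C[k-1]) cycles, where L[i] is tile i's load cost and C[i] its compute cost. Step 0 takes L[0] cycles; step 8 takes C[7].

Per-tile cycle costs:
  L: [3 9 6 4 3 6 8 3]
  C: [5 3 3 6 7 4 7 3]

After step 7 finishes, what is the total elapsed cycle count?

  0. 3=3c; end=3; A:t0 B:-
  1. max(9,5)=9c; end=12; A:t0 B:t1
  2. max(6,3)=6c; end=18; A:t2 B:t1
  3. max(4,3)=4c; end=22; A:t2 B:t3
  4. max(3,6)=6c; end=28; A:t4 B:t3
  5. max(6,7)=7c; end=35; A:t4 B:t5
  6. max(8,4)=8c; end=43; A:t6 B:t5
  7. max(3,7)=7c; end=50; A:t6 B:t7
  8. 3=3c; end=53; A:t6 B:t7

end_cycle[7] = 50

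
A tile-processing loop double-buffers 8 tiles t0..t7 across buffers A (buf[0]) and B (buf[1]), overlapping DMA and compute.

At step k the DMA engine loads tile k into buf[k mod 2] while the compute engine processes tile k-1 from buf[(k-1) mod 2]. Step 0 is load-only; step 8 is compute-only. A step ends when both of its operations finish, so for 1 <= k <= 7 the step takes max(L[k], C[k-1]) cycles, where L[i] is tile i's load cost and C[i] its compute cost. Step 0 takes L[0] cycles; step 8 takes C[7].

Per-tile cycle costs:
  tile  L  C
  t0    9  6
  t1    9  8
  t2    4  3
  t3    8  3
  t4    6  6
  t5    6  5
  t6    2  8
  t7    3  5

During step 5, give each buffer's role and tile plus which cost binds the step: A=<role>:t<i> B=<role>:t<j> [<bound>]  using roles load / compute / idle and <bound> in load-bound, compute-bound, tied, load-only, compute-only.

k=0 load=t0/9c comp=- wait=9 total=9
k=1 load=t1/9c comp=t0/6c wait=9 total=18
k=2 load=t2/4c comp=t1/8c wait=8 total=26
k=3 load=t3/8c comp=t2/3c wait=8 total=34
k=4 load=t4/6c comp=t3/3c wait=6 total=40
k=5 load=t5/6c comp=t4/6c wait=6 total=46
k=6 load=t6/2c comp=t5/5c wait=5 total=51
k=7 load=t7/3c comp=t6/8c wait=8 total=59
k=8 load=- comp=t7/5c wait=5 total=64

step 5: A=compute:t4 B=load:t5 [tied]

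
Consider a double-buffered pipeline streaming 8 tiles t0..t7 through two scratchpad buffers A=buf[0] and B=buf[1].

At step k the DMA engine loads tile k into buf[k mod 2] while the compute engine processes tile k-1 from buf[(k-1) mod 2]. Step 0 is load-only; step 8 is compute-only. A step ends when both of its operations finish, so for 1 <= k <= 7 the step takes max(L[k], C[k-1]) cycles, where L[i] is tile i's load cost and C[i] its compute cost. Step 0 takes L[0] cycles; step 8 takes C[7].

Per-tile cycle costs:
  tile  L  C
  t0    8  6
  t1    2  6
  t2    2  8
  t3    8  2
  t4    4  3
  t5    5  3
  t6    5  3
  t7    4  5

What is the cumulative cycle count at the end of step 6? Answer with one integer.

end_cycle[6] = 42

  0. 8=8c; end=8; A:t0 B:-
  1. max(2,6)=6c; end=14; A:t0 B:t1
  2. max(2,6)=6c; end=20; A:t2 B:t1
  3. max(8,8)=8c; end=28; A:t2 B:t3
  4. max(4,2)=4c; end=32; A:t4 B:t3
  5. max(5,3)=5c; end=37; A:t4 B:t5
  6. max(5,3)=5c; end=42; A:t6 B:t5
  7. max(4,3)=4c; end=46; A:t6 B:t7
  8. 5=5c; end=51; A:t6 B:t7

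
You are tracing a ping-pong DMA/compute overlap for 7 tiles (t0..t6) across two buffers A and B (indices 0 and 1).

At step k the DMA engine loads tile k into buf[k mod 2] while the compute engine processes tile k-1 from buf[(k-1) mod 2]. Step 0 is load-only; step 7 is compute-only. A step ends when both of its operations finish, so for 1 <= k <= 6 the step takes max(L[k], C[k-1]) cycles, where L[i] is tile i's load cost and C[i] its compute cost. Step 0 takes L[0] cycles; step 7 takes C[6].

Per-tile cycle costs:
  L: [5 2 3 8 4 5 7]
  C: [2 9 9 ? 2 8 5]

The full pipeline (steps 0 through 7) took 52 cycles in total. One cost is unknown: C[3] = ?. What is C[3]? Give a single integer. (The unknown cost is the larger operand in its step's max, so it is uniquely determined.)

step 0: dur = L[0]=5 = 5
step 1: dur = max(L[1]=2, C[0]=2) = 2
step 2: dur = max(L[2]=3, C[1]=9) = 9
step 3: dur = max(L[3]=8, C[2]=9) = 9
step 4: dur = max(L[4]=4, C[3]=?) = C[3]  (unknown; binding)
step 5: dur = max(L[5]=5, C[4]=2) = 5
step 6: dur = max(L[6]=7, C[5]=8) = 8
step 7: dur = C[6]=5 = 5
sum of known step durations = 43
dur[4] = total - known = 52 - 43 = 9
C[3] is the binding max in step 4, so C[3] = dur[4] = 9

C[3] = 9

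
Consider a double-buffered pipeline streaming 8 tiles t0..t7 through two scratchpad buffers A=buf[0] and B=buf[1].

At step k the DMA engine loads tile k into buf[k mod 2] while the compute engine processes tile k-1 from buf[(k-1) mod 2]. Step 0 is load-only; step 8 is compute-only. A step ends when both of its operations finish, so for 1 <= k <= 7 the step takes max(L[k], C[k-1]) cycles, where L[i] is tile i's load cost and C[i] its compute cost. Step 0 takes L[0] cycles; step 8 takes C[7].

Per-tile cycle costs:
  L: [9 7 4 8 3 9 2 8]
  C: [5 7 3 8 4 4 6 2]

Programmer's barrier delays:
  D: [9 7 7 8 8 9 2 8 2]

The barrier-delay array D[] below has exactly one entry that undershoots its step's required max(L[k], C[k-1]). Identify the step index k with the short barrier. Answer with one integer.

hazard at step 6

[0] required=L[0]=9=9 vs D=9 ok
[1] required=max(L[1]=7,C[0]=5)=7 vs D=7 ok
[2] required=max(L[2]=4,C[1]=7)=7 vs D=7 ok
[3] required=max(L[3]=8,C[2]=3)=8 vs D=8 ok
[4] required=max(L[4]=3,C[3]=8)=8 vs D=8 ok
[5] required=max(L[5]=9,C[4]=4)=9 vs D=9 ok
[6] required=max(L[6]=2,C[5]=4)=4 vs D=2 SHORT
[7] required=max(L[7]=8,C[6]=6)=8 vs D=8 ok
[8] required=C[7]=2=2 vs D=2 ok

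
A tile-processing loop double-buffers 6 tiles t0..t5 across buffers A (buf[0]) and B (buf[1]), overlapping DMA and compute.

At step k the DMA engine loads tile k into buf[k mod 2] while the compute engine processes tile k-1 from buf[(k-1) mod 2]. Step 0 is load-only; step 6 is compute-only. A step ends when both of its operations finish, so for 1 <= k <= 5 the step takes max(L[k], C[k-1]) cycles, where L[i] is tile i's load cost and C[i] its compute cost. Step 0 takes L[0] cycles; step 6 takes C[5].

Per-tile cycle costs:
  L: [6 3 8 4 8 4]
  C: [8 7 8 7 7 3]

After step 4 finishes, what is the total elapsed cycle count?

k=0 load=t0/6c comp=- wait=6 total=6
k=1 load=t1/3c comp=t0/8c wait=8 total=14
k=2 load=t2/8c comp=t1/7c wait=8 total=22
k=3 load=t3/4c comp=t2/8c wait=8 total=30
k=4 load=t4/8c comp=t3/7c wait=8 total=38
k=5 load=t5/4c comp=t4/7c wait=7 total=45
k=6 load=- comp=t5/3c wait=3 total=48

end_cycle[4] = 38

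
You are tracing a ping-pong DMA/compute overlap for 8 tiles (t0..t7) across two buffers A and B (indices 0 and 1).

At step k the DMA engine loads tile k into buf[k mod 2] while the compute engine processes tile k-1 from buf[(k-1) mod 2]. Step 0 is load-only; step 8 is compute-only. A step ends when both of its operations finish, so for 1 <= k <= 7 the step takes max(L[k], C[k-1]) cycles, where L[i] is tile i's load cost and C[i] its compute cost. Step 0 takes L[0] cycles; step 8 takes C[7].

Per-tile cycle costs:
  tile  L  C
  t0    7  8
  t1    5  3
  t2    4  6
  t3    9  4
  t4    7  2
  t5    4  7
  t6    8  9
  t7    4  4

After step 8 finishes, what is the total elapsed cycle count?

k=0 load=t0/7c comp=- wait=7 total=7
k=1 load=t1/5c comp=t0/8c wait=8 total=15
k=2 load=t2/4c comp=t1/3c wait=4 total=19
k=3 load=t3/9c comp=t2/6c wait=9 total=28
k=4 load=t4/7c comp=t3/4c wait=7 total=35
k=5 load=t5/4c comp=t4/2c wait=4 total=39
k=6 load=t6/8c comp=t5/7c wait=8 total=47
k=7 load=t7/4c comp=t6/9c wait=9 total=56
k=8 load=- comp=t7/4c wait=4 total=60

end_cycle[8] = 60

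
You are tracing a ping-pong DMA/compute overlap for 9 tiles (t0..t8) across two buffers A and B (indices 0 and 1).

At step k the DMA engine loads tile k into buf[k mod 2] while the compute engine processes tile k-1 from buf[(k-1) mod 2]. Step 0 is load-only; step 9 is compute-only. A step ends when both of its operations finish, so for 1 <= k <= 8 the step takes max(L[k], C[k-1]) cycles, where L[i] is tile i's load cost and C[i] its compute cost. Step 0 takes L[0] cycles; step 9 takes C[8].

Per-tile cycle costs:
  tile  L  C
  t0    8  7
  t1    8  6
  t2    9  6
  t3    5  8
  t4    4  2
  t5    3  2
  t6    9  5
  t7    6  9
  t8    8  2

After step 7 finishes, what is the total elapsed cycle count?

[0] DMA t0→A (8c) ∥ CU idle ⇒ 8c, clock 8
[1] DMA t1→B (8c) ∥ CU A:t0 (7c) ⇒ 8c, clock 16
[2] DMA t2→A (9c) ∥ CU B:t1 (6c) ⇒ 9c, clock 25
[3] DMA t3→B (5c) ∥ CU A:t2 (6c) ⇒ 6c, clock 31
[4] DMA t4→A (4c) ∥ CU B:t3 (8c) ⇒ 8c, clock 39
[5] DMA t5→B (3c) ∥ CU A:t4 (2c) ⇒ 3c, clock 42
[6] DMA t6→A (9c) ∥ CU B:t5 (2c) ⇒ 9c, clock 51
[7] DMA t7→B (6c) ∥ CU A:t6 (5c) ⇒ 6c, clock 57
[8] DMA t8→A (8c) ∥ CU B:t7 (9c) ⇒ 9c, clock 66
[9] DMA idle ∥ CU A:t8 (2c) ⇒ 2c, clock 68

end_cycle[7] = 57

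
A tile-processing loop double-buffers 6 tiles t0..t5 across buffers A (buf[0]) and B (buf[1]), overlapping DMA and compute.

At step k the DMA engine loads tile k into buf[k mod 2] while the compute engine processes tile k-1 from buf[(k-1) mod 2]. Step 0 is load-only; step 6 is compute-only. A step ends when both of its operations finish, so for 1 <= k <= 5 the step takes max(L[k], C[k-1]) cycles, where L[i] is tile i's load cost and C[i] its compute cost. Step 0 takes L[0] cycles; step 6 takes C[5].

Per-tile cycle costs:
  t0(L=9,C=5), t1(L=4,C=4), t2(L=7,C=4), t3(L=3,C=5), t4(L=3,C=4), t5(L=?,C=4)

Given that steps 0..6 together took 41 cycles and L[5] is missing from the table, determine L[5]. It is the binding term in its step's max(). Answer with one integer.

L[5] = 7

step 0: dur = L[0]=9 = 9
step 1: dur = max(L[1]=4, C[0]=5) = 5
step 2: dur = max(L[2]=7, C[1]=4) = 7
step 3: dur = max(L[3]=3, C[2]=4) = 4
step 4: dur = max(L[4]=3, C[3]=5) = 5
step 5: dur = max(L[5]=?, C[4]=4) = L[5]  (unknown; binding)
step 6: dur = C[5]=4 = 4
sum of known step durations = 34
dur[5] = total - known = 41 - 34 = 7
L[5] is the binding max in step 5, so L[5] = dur[5] = 7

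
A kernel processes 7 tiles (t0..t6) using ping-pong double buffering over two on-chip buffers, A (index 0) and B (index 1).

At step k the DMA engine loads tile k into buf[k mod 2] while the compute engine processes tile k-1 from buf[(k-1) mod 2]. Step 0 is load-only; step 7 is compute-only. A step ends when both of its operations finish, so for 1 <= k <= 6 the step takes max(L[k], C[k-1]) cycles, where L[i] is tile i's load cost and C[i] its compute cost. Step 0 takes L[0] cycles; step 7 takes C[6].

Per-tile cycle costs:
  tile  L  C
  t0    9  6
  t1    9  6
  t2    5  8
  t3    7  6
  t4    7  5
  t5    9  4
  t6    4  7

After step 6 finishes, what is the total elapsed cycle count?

end_cycle[6] = 52

[0] DMA t0→A (9c) ∥ CU idle ⇒ 9c, clock 9
[1] DMA t1→B (9c) ∥ CU A:t0 (6c) ⇒ 9c, clock 18
[2] DMA t2→A (5c) ∥ CU B:t1 (6c) ⇒ 6c, clock 24
[3] DMA t3→B (7c) ∥ CU A:t2 (8c) ⇒ 8c, clock 32
[4] DMA t4→A (7c) ∥ CU B:t3 (6c) ⇒ 7c, clock 39
[5] DMA t5→B (9c) ∥ CU A:t4 (5c) ⇒ 9c, clock 48
[6] DMA t6→A (4c) ∥ CU B:t5 (4c) ⇒ 4c, clock 52
[7] DMA idle ∥ CU A:t6 (7c) ⇒ 7c, clock 59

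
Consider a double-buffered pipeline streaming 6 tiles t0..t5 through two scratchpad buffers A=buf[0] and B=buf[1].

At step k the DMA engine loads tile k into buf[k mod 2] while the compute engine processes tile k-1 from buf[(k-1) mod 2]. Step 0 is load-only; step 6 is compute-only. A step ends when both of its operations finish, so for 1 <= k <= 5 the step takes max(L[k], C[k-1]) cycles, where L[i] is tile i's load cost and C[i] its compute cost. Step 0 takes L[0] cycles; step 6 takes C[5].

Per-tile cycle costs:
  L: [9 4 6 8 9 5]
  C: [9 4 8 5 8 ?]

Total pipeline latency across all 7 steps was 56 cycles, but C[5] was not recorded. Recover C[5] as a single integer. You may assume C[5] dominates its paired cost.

step 0: dur = L[0]=9 = 9
step 1: dur = max(L[1]=4, C[0]=9) = 9
step 2: dur = max(L[2]=6, C[1]=4) = 6
step 3: dur = max(L[3]=8, C[2]=8) = 8
step 4: dur = max(L[4]=9, C[3]=5) = 9
step 5: dur = max(L[5]=5, C[4]=8) = 8
step 6: dur = C[5]=? = C[5]  (unknown; binding)
sum of known step durations = 49
dur[6] = total - known = 56 - 49 = 7
C[5] is the binding max in step 6, so C[5] = dur[6] = 7

C[5] = 7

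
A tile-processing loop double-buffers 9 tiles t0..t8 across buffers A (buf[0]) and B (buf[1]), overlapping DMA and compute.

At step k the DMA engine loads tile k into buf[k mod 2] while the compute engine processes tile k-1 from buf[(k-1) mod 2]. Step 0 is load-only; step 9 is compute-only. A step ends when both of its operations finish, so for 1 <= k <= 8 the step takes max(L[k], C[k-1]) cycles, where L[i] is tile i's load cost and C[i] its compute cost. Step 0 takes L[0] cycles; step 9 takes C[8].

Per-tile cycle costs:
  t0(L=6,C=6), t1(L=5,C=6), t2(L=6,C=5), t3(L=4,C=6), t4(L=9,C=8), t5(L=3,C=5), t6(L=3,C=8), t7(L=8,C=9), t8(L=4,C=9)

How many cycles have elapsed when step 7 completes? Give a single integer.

end_cycle[7] = 53

[0] DMA t0→A (6c) ∥ CU idle ⇒ 6c, clock 6
[1] DMA t1→B (5c) ∥ CU A:t0 (6c) ⇒ 6c, clock 12
[2] DMA t2→A (6c) ∥ CU B:t1 (6c) ⇒ 6c, clock 18
[3] DMA t3→B (4c) ∥ CU A:t2 (5c) ⇒ 5c, clock 23
[4] DMA t4→A (9c) ∥ CU B:t3 (6c) ⇒ 9c, clock 32
[5] DMA t5→B (3c) ∥ CU A:t4 (8c) ⇒ 8c, clock 40
[6] DMA t6→A (3c) ∥ CU B:t5 (5c) ⇒ 5c, clock 45
[7] DMA t7→B (8c) ∥ CU A:t6 (8c) ⇒ 8c, clock 53
[8] DMA t8→A (4c) ∥ CU B:t7 (9c) ⇒ 9c, clock 62
[9] DMA idle ∥ CU A:t8 (9c) ⇒ 9c, clock 71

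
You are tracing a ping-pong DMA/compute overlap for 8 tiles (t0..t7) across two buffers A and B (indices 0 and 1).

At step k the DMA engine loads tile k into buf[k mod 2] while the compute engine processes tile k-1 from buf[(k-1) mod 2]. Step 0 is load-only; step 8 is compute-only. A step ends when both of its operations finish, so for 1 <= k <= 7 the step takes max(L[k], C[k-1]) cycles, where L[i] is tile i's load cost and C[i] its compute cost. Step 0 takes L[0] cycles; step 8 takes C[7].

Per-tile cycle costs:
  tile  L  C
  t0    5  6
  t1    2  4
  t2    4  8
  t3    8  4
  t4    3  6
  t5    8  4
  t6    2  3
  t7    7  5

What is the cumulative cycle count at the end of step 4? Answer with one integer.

end_cycle[4] = 27

k=0 load=t0/5c comp=- wait=5 total=5
k=1 load=t1/2c comp=t0/6c wait=6 total=11
k=2 load=t2/4c comp=t1/4c wait=4 total=15
k=3 load=t3/8c comp=t2/8c wait=8 total=23
k=4 load=t4/3c comp=t3/4c wait=4 total=27
k=5 load=t5/8c comp=t4/6c wait=8 total=35
k=6 load=t6/2c comp=t5/4c wait=4 total=39
k=7 load=t7/7c comp=t6/3c wait=7 total=46
k=8 load=- comp=t7/5c wait=5 total=51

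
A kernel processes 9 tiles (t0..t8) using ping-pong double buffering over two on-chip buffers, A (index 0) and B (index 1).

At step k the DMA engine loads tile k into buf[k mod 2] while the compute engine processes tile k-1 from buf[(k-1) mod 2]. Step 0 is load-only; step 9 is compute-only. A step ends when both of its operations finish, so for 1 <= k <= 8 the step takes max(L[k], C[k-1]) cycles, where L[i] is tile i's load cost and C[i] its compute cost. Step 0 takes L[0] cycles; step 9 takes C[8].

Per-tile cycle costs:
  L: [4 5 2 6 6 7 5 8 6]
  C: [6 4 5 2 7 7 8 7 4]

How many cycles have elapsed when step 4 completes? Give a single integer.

end_cycle[4] = 26

k=0 load=t0/4c comp=- wait=4 total=4
k=1 load=t1/5c comp=t0/6c wait=6 total=10
k=2 load=t2/2c comp=t1/4c wait=4 total=14
k=3 load=t3/6c comp=t2/5c wait=6 total=20
k=4 load=t4/6c comp=t3/2c wait=6 total=26
k=5 load=t5/7c comp=t4/7c wait=7 total=33
k=6 load=t6/5c comp=t5/7c wait=7 total=40
k=7 load=t7/8c comp=t6/8c wait=8 total=48
k=8 load=t8/6c comp=t7/7c wait=7 total=55
k=9 load=- comp=t8/4c wait=4 total=59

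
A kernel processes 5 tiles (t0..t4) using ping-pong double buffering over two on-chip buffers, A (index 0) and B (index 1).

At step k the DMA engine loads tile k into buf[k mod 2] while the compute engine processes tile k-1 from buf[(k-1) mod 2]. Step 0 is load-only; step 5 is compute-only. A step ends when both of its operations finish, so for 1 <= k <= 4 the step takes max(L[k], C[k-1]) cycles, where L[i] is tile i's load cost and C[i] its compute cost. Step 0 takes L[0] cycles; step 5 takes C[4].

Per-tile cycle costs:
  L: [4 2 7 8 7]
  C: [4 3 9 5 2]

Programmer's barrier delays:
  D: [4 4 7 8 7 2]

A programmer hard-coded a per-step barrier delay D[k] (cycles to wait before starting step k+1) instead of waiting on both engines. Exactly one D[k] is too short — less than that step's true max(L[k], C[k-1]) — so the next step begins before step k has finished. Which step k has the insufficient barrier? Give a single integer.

step 0: need L[0]=4 = 4; D[0]=4 ok
step 1: need max(L[1]=2,C[0]=4) = 4; D[1]=4 ok
step 2: need max(L[2]=7,C[1]=3) = 7; D[2]=7 ok
step 3: need max(L[3]=8,C[2]=9) = 9; D[3]=8 SHORT
step 4: need max(L[4]=7,C[3]=5) = 7; D[4]=7 ok
step 5: need C[4]=2 = 2; D[5]=2 ok

hazard at step 3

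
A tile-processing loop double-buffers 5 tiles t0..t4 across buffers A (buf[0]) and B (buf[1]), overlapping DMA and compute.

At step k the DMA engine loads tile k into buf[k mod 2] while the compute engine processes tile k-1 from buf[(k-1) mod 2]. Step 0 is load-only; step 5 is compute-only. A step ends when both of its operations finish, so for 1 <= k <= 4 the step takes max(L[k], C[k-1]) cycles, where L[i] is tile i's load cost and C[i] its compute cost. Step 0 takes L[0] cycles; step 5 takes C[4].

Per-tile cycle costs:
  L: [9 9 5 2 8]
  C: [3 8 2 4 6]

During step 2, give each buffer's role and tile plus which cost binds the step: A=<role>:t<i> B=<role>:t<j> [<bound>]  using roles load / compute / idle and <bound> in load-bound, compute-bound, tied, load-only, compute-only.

k=0 load=t0/9c comp=- wait=9 total=9
k=1 load=t1/9c comp=t0/3c wait=9 total=18
k=2 load=t2/5c comp=t1/8c wait=8 total=26
k=3 load=t3/2c comp=t2/2c wait=2 total=28
k=4 load=t4/8c comp=t3/4c wait=8 total=36
k=5 load=- comp=t4/6c wait=6 total=42

step 2: A=load:t2 B=compute:t1 [compute-bound]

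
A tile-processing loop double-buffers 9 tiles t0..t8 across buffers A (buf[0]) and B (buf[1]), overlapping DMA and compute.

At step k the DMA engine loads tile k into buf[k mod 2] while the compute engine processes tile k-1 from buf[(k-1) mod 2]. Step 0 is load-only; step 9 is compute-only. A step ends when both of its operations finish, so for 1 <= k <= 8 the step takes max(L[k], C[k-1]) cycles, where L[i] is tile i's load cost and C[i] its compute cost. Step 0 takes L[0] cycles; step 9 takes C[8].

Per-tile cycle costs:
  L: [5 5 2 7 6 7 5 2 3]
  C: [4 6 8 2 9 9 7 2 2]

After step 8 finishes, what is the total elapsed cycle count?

end_cycle[8] = 58

step 0: L[0]=5 → dur=5, Σ=5 | A=load:t0 B=idle [load-only]
step 1: L[1]=5 C[0]=4 → dur=5, Σ=10 | A=compute:t0 B=load:t1 [load-bound]
step 2: L[2]=2 C[1]=6 → dur=6, Σ=16 | A=load:t2 B=compute:t1 [compute-bound]
step 3: L[3]=7 C[2]=8 → dur=8, Σ=24 | A=compute:t2 B=load:t3 [compute-bound]
step 4: L[4]=6 C[3]=2 → dur=6, Σ=30 | A=load:t4 B=compute:t3 [load-bound]
step 5: L[5]=7 C[4]=9 → dur=9, Σ=39 | A=compute:t4 B=load:t5 [compute-bound]
step 6: L[6]=5 C[5]=9 → dur=9, Σ=48 | A=load:t6 B=compute:t5 [compute-bound]
step 7: L[7]=2 C[6]=7 → dur=7, Σ=55 | A=compute:t6 B=load:t7 [compute-bound]
step 8: L[8]=3 C[7]=2 → dur=3, Σ=58 | A=load:t8 B=compute:t7 [load-bound]
step 9: C[8]=2 → dur=2, Σ=60 | A=compute:t8 B=idle [compute-only]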